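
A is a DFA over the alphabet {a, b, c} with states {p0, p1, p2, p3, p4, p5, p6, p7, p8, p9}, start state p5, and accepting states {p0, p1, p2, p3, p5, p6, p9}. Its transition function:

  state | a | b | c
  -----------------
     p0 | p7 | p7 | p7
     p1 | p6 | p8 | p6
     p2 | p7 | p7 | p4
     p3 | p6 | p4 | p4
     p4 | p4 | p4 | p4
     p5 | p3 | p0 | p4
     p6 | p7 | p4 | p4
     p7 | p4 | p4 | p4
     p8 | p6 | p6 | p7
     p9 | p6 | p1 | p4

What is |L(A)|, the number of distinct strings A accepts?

4

The useful subgraph on states {p0, p3, p5, p6} is acyclic, so L(A) is finite; the longest accepting path visits 3 useful states, giving maximum string length 2.
Counting accepting paths from p5 by length: 1 of length 0, 2 of length 1, 1 of length 2. Total 4.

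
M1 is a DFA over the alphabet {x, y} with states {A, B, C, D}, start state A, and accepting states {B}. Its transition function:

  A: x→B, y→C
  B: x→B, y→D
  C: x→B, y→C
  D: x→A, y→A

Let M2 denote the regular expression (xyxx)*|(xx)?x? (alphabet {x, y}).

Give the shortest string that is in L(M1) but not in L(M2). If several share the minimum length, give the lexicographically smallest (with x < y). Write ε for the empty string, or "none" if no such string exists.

The string yx is accepted by M1 but not by M2.
No shorter string lies in the difference, and yx is the lexicographically first length-2 string in L(M1) \ L(M2).

yx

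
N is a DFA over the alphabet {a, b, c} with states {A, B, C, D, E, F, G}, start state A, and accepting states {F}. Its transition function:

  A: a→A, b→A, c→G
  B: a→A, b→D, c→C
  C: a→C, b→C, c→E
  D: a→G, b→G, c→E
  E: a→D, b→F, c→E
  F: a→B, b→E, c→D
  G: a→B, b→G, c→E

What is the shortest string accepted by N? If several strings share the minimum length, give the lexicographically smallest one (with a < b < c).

ccb

A breadth-first search from A reaches an accepting state first via the path A → G → E → F on input ccb.
No string of length < 3 is accepted (BFS exhausts all shorter strings without reaching an accepting state), and ccb is the lexicographically least accepting string of length 3.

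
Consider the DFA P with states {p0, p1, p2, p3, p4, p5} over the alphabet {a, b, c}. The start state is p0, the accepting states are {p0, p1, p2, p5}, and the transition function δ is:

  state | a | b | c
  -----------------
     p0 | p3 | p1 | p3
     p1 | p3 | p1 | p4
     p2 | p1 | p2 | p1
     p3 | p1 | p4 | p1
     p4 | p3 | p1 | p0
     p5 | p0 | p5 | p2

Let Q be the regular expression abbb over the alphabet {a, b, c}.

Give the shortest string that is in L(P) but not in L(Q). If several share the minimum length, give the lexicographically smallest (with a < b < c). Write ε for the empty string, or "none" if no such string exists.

ε

The empty string ε is accepted by P but not by Q.
Since ε is the unique shortest string, it is the required witness.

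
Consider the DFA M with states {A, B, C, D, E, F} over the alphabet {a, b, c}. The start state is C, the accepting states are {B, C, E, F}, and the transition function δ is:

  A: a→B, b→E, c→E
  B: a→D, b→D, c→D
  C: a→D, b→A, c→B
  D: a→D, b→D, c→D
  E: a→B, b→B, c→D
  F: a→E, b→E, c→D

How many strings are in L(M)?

9

The useful subgraph on states {A, B, C, E} is acyclic, so L(M) is finite; the longest accepting path visits 4 useful states, giving maximum string length 3.
Counting accepting paths from C by length: 1 of length 0, 1 of length 1, 3 of length 2, 4 of length 3. Total 9.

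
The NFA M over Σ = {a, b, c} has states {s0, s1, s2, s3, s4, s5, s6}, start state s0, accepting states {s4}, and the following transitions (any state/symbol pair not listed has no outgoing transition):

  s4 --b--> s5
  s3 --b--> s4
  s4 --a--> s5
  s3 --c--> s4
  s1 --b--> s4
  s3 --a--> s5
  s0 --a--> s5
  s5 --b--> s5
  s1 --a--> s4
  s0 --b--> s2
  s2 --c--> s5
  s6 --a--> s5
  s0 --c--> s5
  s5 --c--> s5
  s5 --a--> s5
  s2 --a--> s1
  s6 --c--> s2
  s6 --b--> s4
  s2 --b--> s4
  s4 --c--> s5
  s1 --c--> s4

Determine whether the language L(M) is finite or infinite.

The useful states (reachable from s0 and able to reach an accepting state) are {s0, s1, s2, s4}.
Restricted to these states the transition graph has no cycle, so every accepting path has bounded length and L is finite.

finite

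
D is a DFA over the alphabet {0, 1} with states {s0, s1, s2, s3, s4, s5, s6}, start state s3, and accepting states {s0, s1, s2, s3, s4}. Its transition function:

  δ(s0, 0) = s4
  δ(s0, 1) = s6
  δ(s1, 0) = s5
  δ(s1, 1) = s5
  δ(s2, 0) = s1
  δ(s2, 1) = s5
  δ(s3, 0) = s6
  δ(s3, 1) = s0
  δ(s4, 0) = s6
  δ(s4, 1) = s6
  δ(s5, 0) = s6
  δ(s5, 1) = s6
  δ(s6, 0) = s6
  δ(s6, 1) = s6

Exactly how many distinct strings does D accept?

3

The useful subgraph on states {s0, s3, s4} is acyclic, so L(D) is finite; the longest accepting path visits 3 useful states, giving maximum string length 2.
Counting accepting paths from s3 by length: 1 of length 0, 1 of length 1, 1 of length 2. Total 3.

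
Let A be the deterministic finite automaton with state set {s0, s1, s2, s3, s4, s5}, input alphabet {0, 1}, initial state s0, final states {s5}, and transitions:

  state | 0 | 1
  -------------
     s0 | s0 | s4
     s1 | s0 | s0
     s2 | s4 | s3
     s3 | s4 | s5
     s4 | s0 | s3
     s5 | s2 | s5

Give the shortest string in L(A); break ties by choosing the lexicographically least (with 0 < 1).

A breadth-first search from s0 reaches an accepting state first via the path s0 → s4 → s3 → s5 on input 111.
No string of length < 3 is accepted (BFS exhausts all shorter strings without reaching an accepting state), and 111 is the lexicographically least accepting string of length 3.

111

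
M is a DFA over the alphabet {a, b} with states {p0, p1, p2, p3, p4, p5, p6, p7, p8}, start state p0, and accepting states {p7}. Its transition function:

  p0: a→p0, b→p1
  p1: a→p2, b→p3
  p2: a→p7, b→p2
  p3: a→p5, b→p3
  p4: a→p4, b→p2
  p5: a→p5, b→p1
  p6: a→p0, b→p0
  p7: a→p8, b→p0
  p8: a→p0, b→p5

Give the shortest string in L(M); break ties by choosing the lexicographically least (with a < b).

A breadth-first search from p0 reaches an accepting state first via the path p0 → p1 → p2 → p7 on input baa.
No string of length < 3 is accepted (BFS exhausts all shorter strings without reaching an accepting state), and baa is the lexicographically least accepting string of length 3.

baa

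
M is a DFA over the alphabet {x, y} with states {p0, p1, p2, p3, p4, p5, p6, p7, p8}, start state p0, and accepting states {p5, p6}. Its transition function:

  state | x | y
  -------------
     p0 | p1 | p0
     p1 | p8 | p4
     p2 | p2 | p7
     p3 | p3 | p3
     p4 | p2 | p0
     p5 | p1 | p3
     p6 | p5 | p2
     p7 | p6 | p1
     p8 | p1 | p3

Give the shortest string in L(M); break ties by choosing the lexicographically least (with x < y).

xyxyx

A breadth-first search from p0 reaches an accepting state first via the path p0 → p1 → p4 → p2 → p7 → p6 on input xyxyx.
No string of length < 5 is accepted (BFS exhausts all shorter strings without reaching an accepting state), and xyxyx is the lexicographically least accepting string of length 5.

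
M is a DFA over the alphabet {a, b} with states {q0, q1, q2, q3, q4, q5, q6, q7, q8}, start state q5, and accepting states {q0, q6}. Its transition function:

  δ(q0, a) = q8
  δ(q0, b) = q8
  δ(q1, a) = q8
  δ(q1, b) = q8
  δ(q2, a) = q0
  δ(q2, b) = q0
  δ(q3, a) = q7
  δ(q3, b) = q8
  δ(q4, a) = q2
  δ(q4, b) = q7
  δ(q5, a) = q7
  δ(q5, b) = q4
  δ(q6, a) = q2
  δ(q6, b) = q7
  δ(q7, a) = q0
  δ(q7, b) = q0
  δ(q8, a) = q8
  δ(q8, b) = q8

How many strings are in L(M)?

6

The useful subgraph on states {q0, q2, q4, q5, q7} is acyclic, so L(M) is finite; the longest accepting path visits 4 useful states, giving maximum string length 3.
Counting accepting paths from q5 by length: 2 of length 2, 4 of length 3. Total 6.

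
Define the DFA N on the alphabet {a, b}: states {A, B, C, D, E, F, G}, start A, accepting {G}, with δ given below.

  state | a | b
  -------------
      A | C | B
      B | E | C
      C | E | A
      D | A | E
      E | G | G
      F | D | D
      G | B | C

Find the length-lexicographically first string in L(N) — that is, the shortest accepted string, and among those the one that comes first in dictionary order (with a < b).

A breadth-first search from A reaches an accepting state first via the path A → C → E → G on input aaa.
No string of length < 3 is accepted (BFS exhausts all shorter strings without reaching an accepting state), and aaa is the lexicographically least accepting string of length 3.

aaa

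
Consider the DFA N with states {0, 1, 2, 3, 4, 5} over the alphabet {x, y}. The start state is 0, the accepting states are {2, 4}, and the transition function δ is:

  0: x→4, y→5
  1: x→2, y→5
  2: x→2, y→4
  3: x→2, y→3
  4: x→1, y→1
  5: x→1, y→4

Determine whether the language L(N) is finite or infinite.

State 2 is reachable from the start and can reach an accepting state, and it lies on the cycle 2 → 2.
Traversing that cycle any number of times yields accepted strings of unbounded length, so the language is infinite.

infinite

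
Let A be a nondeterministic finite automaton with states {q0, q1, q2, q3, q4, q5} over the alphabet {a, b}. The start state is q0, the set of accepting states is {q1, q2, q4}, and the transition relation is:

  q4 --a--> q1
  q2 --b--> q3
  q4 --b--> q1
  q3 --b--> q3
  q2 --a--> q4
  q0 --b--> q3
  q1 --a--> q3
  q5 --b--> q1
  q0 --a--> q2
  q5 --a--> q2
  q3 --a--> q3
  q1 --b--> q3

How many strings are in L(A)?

4

The useful subgraph on states {q0, q1, q2, q4} is acyclic, so L(A) is finite; the longest accepting path visits 4 useful states, giving maximum string length 3.
Counting accepting paths from q0 by length: 1 of length 1, 1 of length 2, 2 of length 3. Total 4.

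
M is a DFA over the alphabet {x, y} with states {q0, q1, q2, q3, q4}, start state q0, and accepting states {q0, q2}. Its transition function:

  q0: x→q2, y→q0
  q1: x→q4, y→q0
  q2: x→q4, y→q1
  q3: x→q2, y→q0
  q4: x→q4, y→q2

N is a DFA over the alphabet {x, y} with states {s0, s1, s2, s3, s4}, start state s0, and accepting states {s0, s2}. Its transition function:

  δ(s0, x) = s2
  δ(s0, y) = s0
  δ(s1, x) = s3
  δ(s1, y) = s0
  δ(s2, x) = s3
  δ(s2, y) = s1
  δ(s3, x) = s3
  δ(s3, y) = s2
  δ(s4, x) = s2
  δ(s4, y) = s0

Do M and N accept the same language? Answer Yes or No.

Yes

Exploring the product automaton M × N from the start pair (q0, s0), following both machines on each input symbol, reaches 4 state pairs: (q0, s0), (q2, s2), (q4, s3), (q1, s1).
M accepts in {q0, q2} and N accepts in {s0, s2}. In every reachable pair the two components are either both accepting — (q0, s0), (q2, s2) — or both non-accepting, so no string is accepted by exactly one of the machines: L(M) \ L(N) and L(N) \ L(M) are both empty.
Hence every string is accepted by M iff it is accepted by N, and the two languages coincide.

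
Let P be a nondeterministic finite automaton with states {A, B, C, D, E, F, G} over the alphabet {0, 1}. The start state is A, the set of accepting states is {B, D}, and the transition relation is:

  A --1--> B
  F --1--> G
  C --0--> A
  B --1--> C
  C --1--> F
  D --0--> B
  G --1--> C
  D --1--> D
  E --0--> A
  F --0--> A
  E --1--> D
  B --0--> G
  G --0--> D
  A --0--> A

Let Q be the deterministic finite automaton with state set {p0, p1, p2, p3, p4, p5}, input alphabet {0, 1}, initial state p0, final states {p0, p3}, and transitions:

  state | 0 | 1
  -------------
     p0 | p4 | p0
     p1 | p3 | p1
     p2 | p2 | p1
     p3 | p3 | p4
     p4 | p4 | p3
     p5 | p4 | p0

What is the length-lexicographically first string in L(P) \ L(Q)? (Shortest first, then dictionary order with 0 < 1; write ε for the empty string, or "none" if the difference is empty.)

100

The string 100 is accepted by P but not by Q.
No shorter string lies in the difference, and 100 is the lexicographically first length-3 string in L(P) \ L(Q).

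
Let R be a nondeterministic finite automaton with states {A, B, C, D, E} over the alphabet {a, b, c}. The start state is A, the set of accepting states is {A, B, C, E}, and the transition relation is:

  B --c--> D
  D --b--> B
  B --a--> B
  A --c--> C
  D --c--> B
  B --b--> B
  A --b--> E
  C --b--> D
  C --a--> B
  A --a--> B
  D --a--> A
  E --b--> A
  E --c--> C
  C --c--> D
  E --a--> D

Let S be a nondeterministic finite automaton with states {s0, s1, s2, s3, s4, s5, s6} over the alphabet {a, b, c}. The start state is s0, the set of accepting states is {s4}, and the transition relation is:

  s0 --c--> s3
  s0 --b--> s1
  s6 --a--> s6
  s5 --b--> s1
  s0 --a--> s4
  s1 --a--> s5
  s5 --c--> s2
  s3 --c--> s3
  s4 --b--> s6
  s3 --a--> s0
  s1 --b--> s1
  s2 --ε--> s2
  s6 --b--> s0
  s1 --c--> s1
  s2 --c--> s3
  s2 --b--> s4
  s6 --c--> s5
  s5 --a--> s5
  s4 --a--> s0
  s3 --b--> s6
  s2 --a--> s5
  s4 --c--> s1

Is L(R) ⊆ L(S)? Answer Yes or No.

No

The empty string ε is in L(R) but not in L(S).
So L(R) ⊄ L(S).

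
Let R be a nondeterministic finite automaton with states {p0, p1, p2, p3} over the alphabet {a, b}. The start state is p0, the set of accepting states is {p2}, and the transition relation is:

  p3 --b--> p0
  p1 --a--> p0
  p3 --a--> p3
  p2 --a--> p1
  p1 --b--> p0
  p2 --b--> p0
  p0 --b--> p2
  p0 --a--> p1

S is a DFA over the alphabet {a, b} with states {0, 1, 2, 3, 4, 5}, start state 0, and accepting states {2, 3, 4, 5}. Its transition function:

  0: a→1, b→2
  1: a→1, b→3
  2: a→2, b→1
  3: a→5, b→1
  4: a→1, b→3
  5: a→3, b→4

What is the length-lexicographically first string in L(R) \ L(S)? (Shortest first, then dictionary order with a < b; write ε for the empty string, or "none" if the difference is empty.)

abb

The string abb is accepted by R but not by S.
No shorter string lies in the difference, and abb is the lexicographically first length-3 string in L(R) \ L(S).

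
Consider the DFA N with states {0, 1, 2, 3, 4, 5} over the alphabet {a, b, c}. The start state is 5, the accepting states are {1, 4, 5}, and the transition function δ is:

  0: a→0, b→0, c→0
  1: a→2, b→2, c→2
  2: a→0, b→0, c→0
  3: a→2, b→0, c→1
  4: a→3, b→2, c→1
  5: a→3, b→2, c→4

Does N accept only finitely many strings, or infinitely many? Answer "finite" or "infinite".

The useful states (reachable from 5 and able to reach an accepting state) are {1, 3, 4, 5}.
Restricted to these states the transition graph has no cycle, so every accepting path has bounded length and L is finite.

finite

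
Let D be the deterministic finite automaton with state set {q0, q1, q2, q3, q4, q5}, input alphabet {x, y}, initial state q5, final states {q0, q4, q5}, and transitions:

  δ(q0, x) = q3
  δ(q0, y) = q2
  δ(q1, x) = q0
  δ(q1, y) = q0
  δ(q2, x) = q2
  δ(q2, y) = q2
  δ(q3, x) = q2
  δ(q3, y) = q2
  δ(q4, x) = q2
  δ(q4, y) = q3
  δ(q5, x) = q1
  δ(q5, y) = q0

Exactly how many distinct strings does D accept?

4

The useful subgraph on states {q0, q1, q5} is acyclic, so L(D) is finite; the longest accepting path visits 3 useful states, giving maximum string length 2.
Counting accepting paths from q5 by length: 1 of length 0, 1 of length 1, 2 of length 2. Total 4.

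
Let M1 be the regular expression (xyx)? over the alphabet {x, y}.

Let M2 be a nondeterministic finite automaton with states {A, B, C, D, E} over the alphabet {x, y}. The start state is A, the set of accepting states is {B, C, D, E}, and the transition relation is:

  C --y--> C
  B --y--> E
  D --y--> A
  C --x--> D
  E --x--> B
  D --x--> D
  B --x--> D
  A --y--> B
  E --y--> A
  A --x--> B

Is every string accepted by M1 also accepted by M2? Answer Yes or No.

The empty string ε is in L(M1) but not in L(M2).
So L(M1) ⊄ L(M2).

No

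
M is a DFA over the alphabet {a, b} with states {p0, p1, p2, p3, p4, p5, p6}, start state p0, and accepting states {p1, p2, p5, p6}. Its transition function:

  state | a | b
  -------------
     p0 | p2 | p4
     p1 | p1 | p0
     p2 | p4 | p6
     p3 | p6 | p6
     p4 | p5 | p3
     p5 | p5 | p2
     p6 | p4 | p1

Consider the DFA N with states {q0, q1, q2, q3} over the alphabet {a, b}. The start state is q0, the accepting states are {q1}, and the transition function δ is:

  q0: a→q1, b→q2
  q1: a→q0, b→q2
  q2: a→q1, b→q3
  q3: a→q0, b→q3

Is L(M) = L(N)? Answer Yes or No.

The string ab is accepted by M but rejected by N.
So L(M) ≠ L(N).

No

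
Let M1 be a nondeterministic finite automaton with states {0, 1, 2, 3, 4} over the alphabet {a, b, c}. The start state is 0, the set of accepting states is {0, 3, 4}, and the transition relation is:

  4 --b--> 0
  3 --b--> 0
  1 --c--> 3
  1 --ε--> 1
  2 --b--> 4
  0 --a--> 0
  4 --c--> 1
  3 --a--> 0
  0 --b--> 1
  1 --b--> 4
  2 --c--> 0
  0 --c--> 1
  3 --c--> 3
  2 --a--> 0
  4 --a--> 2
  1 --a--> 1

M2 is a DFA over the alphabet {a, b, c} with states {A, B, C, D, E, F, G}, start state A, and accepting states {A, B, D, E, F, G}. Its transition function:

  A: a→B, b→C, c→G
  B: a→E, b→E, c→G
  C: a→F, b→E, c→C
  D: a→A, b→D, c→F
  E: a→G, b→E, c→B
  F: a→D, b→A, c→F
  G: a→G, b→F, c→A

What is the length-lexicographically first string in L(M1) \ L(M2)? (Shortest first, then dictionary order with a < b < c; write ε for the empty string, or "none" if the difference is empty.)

The string bc is accepted by M1 but not by M2.
No shorter string lies in the difference, and bc is the lexicographically first length-2 string in L(M1) \ L(M2).

bc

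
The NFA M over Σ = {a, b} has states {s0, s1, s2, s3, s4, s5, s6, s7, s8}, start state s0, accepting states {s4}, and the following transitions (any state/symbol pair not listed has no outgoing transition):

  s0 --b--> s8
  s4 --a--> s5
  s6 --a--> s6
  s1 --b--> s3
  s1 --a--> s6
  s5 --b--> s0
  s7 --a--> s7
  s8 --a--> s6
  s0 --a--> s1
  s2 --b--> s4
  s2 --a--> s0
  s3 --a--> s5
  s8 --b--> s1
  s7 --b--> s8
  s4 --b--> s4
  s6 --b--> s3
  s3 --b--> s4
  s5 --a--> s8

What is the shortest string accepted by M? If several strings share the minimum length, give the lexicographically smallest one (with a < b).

A breadth-first search from s0 reaches an accepting state first via the path s0 → s1 → s3 → s4 on input abb.
No string of length < 3 is accepted (BFS exhausts all shorter strings without reaching an accepting state), and abb is the lexicographically least accepting string of length 3.

abb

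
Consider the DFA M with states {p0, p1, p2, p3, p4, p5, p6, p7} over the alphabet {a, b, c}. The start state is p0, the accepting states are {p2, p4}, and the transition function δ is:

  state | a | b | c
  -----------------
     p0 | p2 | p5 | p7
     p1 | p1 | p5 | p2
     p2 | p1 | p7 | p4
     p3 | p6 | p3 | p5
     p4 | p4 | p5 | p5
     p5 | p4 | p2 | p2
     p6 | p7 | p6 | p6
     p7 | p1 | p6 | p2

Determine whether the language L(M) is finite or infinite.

State p1 is reachable from the start and can reach an accepting state, and it lies on the cycle p1 → p1.
Traversing that cycle any number of times yields accepted strings of unbounded length, so the language is infinite.

infinite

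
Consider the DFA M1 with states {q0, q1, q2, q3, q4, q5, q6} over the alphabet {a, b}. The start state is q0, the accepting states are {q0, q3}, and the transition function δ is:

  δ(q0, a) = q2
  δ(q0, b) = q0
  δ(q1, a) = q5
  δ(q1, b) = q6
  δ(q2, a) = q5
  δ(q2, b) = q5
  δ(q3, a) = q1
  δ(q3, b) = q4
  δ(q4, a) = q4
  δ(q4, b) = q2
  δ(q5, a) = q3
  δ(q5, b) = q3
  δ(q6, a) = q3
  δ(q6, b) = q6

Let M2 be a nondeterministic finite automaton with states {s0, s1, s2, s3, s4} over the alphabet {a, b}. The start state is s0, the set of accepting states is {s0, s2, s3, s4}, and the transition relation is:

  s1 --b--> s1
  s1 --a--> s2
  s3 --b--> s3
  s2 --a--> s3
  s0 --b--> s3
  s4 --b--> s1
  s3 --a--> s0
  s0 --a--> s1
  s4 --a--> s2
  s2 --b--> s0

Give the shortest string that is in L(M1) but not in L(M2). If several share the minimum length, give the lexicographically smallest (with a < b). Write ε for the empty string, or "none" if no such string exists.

The string abb is accepted by M1 but not by M2.
No shorter string lies in the difference, and abb is the lexicographically first length-3 string in L(M1) \ L(M2).

abb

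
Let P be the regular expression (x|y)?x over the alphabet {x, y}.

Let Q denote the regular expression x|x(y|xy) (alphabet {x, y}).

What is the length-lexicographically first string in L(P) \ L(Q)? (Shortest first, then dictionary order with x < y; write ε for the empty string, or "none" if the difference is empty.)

xx

The string xx is accepted by P but not by Q.
No shorter string lies in the difference, and xx is the lexicographically first length-2 string in L(P) \ L(Q).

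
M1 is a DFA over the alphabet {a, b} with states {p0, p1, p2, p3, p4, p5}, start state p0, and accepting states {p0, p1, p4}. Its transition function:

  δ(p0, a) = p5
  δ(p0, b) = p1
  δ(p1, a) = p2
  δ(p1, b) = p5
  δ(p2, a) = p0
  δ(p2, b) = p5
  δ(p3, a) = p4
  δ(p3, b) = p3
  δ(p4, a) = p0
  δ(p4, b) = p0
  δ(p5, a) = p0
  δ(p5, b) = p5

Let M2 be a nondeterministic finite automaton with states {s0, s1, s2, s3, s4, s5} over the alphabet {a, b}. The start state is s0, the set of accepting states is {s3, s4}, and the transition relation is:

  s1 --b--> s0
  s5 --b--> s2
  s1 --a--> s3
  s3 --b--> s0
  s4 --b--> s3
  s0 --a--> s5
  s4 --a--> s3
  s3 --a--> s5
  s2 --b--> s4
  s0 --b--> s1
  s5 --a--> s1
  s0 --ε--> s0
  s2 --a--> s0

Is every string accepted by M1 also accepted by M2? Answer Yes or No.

The empty string ε is in L(M1) but not in L(M2).
So L(M1) ⊄ L(M2).

No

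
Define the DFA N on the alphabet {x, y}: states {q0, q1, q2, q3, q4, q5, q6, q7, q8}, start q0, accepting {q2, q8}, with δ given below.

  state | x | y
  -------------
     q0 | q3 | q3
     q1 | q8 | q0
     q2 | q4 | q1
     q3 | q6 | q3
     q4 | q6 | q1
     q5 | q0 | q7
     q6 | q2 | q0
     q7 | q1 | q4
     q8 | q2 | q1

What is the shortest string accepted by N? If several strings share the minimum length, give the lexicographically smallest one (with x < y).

xxx

A breadth-first search from q0 reaches an accepting state first via the path q0 → q3 → q6 → q2 on input xxx.
No string of length < 3 is accepted (BFS exhausts all shorter strings without reaching an accepting state), and xxx is the lexicographically least accepting string of length 3.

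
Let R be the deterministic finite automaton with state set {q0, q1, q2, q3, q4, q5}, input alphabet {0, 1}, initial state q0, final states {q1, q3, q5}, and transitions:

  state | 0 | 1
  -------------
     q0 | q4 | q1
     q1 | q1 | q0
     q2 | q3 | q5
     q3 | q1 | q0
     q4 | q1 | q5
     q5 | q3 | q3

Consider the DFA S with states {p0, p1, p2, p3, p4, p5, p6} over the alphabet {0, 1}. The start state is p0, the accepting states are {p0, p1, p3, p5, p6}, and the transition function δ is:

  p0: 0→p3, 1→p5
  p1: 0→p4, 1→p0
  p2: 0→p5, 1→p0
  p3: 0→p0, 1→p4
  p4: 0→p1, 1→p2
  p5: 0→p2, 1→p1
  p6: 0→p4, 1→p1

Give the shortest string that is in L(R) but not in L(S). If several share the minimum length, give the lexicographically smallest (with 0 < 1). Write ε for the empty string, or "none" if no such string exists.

01

The string 01 is accepted by R but not by S.
No shorter string lies in the difference, and 01 is the lexicographically first length-2 string in L(R) \ L(S).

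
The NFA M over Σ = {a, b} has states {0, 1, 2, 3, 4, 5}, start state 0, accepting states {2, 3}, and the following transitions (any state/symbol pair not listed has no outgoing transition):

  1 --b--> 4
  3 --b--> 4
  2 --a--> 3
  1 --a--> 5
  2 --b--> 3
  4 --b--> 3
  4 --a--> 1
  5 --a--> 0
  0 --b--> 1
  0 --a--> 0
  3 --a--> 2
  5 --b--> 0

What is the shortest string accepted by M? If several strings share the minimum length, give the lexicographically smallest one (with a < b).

bbb

A breadth-first search from 0 reaches an accepting state first via the path 0 → 1 → 4 → 3 on input bbb.
No string of length < 3 is accepted (BFS exhausts all shorter strings without reaching an accepting state), and bbb is the lexicographically least accepting string of length 3.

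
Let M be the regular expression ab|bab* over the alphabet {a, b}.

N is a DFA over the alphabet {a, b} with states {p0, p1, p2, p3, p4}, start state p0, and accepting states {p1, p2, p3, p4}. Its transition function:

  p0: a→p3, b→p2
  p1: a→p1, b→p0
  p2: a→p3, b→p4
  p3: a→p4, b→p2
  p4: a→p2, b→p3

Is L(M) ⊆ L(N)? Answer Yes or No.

Converting the expression M to a DFA (subset construction, then merging equivalent states) gives the minimal DFA with states {m0, m1, m2, m3, m4, m5}, start state m0, accepting states {m4, m5} and transitions m0: a→m1, b→m2; m1: a→m3, b→m4; m2: a→m5, b→m3; m3: a→m3, b→m3; m4: a→m3, b→m3; m5: a→m3, b→m5.
Exploring the product automaton M × N from the start pair (m0, p0), following both machines on each input symbol, reaches 10 state pairs: (m0, p0), (m1, p3), (m2, p2), (m3, p4), (m4, p2), (m5, p3), (m3, p2), (m3, p3), (m5, p2), (m5, p4).
M accepts in {m4, m5} and N accepts in {p1, p2, p3, p4}. The reachable pairs whose M-component is accepting are (m4, p2), (m5, p3), (m5, p2), (m5, p4); in each of them the N-component is accepting too, so the product for L(M) \ L(N) (M-component accepting, N-component rejecting) has no reachable accepting pair and the difference is empty.
Hence every string in L(M) is also in L(N).

Yes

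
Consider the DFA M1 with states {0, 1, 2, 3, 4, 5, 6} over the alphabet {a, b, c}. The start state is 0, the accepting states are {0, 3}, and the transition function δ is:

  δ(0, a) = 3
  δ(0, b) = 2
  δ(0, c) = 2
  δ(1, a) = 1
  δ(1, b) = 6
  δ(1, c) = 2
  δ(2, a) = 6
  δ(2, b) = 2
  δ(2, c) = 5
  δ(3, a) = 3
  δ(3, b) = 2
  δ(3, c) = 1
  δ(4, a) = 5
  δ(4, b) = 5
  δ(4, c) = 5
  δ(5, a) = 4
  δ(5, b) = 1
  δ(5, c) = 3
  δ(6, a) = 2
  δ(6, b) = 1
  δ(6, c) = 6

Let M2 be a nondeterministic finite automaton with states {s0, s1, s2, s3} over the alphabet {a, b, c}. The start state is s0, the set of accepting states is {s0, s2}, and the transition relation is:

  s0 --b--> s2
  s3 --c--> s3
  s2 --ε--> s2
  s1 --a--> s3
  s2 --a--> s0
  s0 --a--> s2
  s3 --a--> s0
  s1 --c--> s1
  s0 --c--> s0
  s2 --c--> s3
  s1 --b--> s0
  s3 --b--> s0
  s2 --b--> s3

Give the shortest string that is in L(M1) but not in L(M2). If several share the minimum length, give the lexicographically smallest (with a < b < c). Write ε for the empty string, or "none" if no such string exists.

The string bcc is accepted by M1 but not by M2.
No shorter string lies in the difference, and bcc is the lexicographically first length-3 string in L(M1) \ L(M2).

bcc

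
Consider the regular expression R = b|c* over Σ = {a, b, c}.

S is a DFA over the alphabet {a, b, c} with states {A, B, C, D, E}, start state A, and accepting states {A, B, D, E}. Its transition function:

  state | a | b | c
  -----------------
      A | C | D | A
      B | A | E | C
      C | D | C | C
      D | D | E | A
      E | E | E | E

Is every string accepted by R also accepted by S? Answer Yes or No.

Yes

Converting the expression R to a DFA (subset construction, then merging equivalent states) gives the minimal DFA with states {r0, r1, r2, r3}, start state r0, accepting states {r0, r2, r3} and transitions r0: a→r1, b→r2, c→r3; r1: a→r1, b→r1, c→r1; r2: a→r1, b→r1, c→r1; r3: a→r1, b→r1, c→r3.
Exploring the product automaton R × S from the start pair (r0, A), following both machines on each input symbol, reaches 7 state pairs: (r0, A), (r1, C), (r2, D), (r3, A), (r1, D), (r1, E), (r1, A).
R accepts in {r0, r2, r3} and S accepts in {A, B, D, E}. The reachable pairs whose R-component is accepting are (r0, A), (r2, D), (r3, A); in each of them the S-component is accepting too, so the product for L(R) \ L(S) (R-component accepting, S-component rejecting) has no reachable accepting pair and the difference is empty.
Hence every string in L(R) is also in L(S).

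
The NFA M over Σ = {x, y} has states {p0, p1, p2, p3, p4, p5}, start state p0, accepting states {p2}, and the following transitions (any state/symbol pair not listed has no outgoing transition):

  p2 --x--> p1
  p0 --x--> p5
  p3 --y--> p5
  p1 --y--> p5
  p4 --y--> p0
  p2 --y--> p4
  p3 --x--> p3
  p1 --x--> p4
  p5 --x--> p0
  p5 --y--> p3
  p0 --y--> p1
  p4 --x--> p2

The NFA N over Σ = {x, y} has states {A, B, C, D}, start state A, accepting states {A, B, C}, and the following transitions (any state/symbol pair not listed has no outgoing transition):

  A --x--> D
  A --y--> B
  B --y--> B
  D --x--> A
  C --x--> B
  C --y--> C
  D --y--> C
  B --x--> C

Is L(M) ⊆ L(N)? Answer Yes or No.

Yes

Exploring the product automaton M × N from the start pair (p0, A), following both machines on each input symbol, reaches 14 state pairs: (p0, A), (p5, D), (p1, B), (p3, C), (p4, C), (p5, B), (p3, B), (p5, C), (p2, B), (p0, C), (p0, B), (p1, C), (p4, B), (p2, C).
M accepts in {p2} and N accepts in {A, B, C}. The reachable pairs whose M-component is accepting are (p2, B), (p2, C); in each of them the N-component is accepting too, so the product for L(M) \ L(N) (M-component accepting, N-component rejecting) has no reachable accepting pair and the difference is empty.
Hence every string in L(M) is also in L(N).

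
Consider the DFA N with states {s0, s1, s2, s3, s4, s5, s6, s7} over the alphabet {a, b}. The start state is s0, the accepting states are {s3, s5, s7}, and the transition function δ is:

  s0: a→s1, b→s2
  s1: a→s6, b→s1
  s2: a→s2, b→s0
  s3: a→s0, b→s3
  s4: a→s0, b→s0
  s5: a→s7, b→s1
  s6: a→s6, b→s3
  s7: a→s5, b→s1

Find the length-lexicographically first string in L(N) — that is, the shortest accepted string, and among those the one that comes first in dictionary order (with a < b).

A breadth-first search from s0 reaches an accepting state first via the path s0 → s1 → s6 → s3 on input aab.
No string of length < 3 is accepted (BFS exhausts all shorter strings without reaching an accepting state), and aab is the lexicographically least accepting string of length 3.

aab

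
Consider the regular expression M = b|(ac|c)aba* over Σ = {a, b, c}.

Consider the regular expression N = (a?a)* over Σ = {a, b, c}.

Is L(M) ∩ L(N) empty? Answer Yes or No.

Yes

Converting the expression M to a DFA (subset construction, then merging equivalent states) gives the minimal DFA with states {m0, m1, m2, m3, m4, m5, m6}, start state m0, accepting states {m2, m6} and transitions m0: a→m1, b→m2, c→m3; m1: a→m4, b→m4, c→m3; m2: a→m4, b→m4, c→m4; m3: a→m5, b→m4, c→m4; m4: a→m4, b→m4, c→m4; m5: a→m4, b→m6, c→m4; m6: a→m6, b→m4, c→m4.
Converting the expression N to a DFA (subset construction, then merging equivalent states) gives the minimal DFA with states {n0, n1}, start state n0, accepting states {n0} and transitions n0: a→n0, b→n1, c→n1; n1: a→n1, b→n1, c→n1.
Exploring the product automaton M × N from the start pair (m0, n0), following both machines on each input symbol, reaches 8 state pairs: (m0, n0), (m1, n0), (m2, n1), (m3, n1), (m4, n0), (m4, n1), (m5, n1), (m6, n1).
M accepts in {m2, m6} and N accepts in {n0}; no reachable pair has both components accepting, so no string drives both machines to acceptance simultaneously and L(M) ∩ L(N) = ∅.
So no string is accepted by both, and the intersection is empty.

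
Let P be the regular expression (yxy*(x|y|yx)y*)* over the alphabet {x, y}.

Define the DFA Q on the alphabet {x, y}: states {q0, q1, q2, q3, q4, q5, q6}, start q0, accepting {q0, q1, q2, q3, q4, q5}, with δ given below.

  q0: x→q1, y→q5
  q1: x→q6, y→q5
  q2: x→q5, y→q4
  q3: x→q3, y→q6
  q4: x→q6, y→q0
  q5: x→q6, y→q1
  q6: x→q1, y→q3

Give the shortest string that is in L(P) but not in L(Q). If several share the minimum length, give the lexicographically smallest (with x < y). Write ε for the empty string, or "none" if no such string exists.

yxyy

The string yxyy is accepted by P but not by Q.
No shorter string lies in the difference, and yxyy is the lexicographically first length-4 string in L(P) \ L(Q).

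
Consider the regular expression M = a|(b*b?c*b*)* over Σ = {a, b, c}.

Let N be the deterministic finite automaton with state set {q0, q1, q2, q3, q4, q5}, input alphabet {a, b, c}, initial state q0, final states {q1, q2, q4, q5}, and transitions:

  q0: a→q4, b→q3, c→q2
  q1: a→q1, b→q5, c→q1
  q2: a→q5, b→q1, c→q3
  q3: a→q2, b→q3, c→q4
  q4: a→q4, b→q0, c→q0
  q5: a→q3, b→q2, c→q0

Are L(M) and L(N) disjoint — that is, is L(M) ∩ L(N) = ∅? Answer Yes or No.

No

The string a is accepted by both M and N.
Hence L(M) ∩ L(N) ≠ ∅.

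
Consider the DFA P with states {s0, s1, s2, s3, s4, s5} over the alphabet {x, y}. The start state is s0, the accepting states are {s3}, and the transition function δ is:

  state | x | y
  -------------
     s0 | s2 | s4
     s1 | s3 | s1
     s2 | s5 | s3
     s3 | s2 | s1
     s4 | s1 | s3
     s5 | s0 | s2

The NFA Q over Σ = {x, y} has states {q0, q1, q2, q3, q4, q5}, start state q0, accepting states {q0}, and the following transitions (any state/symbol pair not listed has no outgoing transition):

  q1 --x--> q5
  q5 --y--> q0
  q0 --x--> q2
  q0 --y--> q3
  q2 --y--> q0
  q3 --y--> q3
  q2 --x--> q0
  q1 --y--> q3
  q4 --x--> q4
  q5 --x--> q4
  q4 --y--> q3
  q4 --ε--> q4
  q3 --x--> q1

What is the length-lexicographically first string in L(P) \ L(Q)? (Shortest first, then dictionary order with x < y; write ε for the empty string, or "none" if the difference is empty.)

The string yy is accepted by P but not by Q.
No shorter string lies in the difference, and yy is the lexicographically first length-2 string in L(P) \ L(Q).

yy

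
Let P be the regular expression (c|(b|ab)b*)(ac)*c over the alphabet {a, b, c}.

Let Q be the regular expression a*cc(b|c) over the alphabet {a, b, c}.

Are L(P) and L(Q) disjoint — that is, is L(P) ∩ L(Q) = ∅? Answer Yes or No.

Yes

Converting the expression P to a DFA (subset construction, then merging equivalent states) gives the minimal DFA with states {p0, p1, p2, p3, p4, p5, p6}, start state p0, accepting states {p6} and transitions p0: a→p1, b→p2, c→p3; p1: a→p4, b→p2, c→p4; p2: a→p5, b→p2, c→p6; p3: a→p5, b→p4, c→p6; p4: a→p4, b→p4, c→p4; p5: a→p4, b→p4, c→p3; p6: a→p4, b→p4, c→p4.
Converting the expression Q to a DFA (subset construction, then merging equivalent states) gives the minimal DFA with states {q0, q1, q2, q3, q4}, start state q0, accepting states {q4} and transitions q0: a→q0, b→q1, c→q2; q1: a→q1, b→q1, c→q1; q2: a→q1, b→q1, c→q3; q3: a→q1, b→q4, c→q4; q4: a→q1, b→q1, c→q1.
Exploring the product automaton P × Q from the start pair (p0, q0), following both machines on each input symbol, reaches 13 state pairs: (p0, q0), (p1, q0), (p2, q1), (p3, q2), (p4, q0), (p4, q2), (p5, q1), (p6, q1), (p4, q1), (p6, q3), (p4, q3), (p3, q1), (p4, q4).
P accepts in {p6} and Q accepts in {q4}; no reachable pair has both components accepting, so no string drives both machines to acceptance simultaneously and L(P) ∩ L(Q) = ∅.
So no string is accepted by both, and the intersection is empty.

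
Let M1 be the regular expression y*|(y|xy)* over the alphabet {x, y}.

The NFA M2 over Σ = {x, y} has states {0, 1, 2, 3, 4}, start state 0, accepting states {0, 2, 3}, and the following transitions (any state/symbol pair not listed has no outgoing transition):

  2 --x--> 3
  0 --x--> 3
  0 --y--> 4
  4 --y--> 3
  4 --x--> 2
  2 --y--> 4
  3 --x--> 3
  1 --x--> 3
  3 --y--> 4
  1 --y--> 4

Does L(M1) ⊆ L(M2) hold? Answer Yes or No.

The string y is in L(M1) but not in L(M2).
So L(M1) ⊄ L(M2).

No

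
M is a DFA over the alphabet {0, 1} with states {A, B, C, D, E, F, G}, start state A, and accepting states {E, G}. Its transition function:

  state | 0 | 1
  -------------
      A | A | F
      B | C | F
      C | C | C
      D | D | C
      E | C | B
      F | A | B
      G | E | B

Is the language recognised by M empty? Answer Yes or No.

Yes

The states reachable from the start state are {A, B, C, F}.
None of the accepting states {E, G} is reachable, so no string is accepted and L(M) = ∅.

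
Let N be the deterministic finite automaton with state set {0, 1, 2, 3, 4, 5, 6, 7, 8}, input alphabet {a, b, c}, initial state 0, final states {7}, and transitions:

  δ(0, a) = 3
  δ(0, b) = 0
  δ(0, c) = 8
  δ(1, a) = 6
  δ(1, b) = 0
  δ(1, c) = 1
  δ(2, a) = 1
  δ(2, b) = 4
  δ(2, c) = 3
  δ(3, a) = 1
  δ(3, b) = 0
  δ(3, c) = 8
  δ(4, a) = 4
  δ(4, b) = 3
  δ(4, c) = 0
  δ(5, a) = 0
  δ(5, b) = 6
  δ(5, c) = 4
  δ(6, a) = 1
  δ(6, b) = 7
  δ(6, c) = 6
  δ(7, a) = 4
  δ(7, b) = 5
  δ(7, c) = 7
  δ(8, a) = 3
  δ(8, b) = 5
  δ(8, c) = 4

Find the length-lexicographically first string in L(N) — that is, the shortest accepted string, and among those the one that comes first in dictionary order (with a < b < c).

aaab

A breadth-first search from 0 reaches an accepting state first via the path 0 → 3 → 1 → 6 → 7 on input aaab.
No string of length < 4 is accepted (BFS exhausts all shorter strings without reaching an accepting state), and aaab is the lexicographically least accepting string of length 4.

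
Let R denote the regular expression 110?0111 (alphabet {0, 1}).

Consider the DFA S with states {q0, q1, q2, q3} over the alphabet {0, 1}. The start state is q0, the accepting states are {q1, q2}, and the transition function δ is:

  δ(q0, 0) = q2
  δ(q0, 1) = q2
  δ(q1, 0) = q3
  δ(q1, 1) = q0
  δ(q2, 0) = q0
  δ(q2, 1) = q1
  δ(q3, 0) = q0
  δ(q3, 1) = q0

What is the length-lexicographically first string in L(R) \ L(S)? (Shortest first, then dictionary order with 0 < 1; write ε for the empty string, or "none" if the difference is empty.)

1100111

The string 1100111 is accepted by R but not by S.
No shorter string lies in the difference, and 1100111 is the lexicographically first length-7 string in L(R) \ L(S).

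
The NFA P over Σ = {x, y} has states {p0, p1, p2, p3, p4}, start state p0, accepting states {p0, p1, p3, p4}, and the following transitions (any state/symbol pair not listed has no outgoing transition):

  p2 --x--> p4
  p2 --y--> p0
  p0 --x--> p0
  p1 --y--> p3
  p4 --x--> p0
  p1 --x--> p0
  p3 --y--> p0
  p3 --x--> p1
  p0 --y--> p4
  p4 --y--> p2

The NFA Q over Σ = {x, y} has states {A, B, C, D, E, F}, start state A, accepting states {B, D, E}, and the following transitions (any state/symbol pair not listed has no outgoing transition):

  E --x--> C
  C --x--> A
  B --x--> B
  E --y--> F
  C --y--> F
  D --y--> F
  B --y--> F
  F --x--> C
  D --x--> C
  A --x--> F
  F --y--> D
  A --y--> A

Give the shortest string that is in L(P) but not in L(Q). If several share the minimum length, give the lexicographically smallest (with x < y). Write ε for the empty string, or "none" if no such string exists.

ε

The empty string ε is accepted by P but not by Q.
Since ε is the unique shortest string, it is the required witness.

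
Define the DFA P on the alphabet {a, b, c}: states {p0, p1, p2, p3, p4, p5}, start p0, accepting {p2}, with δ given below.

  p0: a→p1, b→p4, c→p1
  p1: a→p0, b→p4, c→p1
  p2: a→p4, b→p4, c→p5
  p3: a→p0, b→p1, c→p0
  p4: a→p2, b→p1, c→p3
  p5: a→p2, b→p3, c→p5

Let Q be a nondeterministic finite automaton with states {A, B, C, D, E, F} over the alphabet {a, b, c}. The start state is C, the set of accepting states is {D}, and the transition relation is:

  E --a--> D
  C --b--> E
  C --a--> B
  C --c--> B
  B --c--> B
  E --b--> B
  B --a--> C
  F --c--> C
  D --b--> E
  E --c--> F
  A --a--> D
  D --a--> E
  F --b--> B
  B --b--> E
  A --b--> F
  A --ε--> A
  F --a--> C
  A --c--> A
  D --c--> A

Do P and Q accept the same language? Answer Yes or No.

Exploring the product automaton P × Q from the start pair (p0, C), following both machines on each input symbol, reaches 6 state pairs: (p0, C), (p1, B), (p4, E), (p2, D), (p3, F), (p5, A).
P accepts in {p2} and Q accepts in {D}. In every reachable pair the two components are either both accepting — (p2, D) — or both non-accepting, so no string is accepted by exactly one of the machines: L(P) \ L(Q) and L(Q) \ L(P) are both empty.
Hence every string is accepted by P iff it is accepted by Q, and the two languages coincide.

Yes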